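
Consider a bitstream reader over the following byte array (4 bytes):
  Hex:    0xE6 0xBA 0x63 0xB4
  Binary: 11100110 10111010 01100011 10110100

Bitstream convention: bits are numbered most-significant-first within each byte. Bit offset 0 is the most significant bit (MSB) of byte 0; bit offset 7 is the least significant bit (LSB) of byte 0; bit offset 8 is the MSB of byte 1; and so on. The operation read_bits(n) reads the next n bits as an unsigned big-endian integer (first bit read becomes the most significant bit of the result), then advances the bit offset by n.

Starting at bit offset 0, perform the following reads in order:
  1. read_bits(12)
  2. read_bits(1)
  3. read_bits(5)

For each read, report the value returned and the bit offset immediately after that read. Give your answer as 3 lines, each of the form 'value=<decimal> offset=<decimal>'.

Answer: value=3691 offset=12
value=1 offset=13
value=9 offset=18

Derivation:
Read 1: bits[0:12] width=12 -> value=3691 (bin 111001101011); offset now 12 = byte 1 bit 4; 20 bits remain
Read 2: bits[12:13] width=1 -> value=1 (bin 1); offset now 13 = byte 1 bit 5; 19 bits remain
Read 3: bits[13:18] width=5 -> value=9 (bin 01001); offset now 18 = byte 2 bit 2; 14 bits remain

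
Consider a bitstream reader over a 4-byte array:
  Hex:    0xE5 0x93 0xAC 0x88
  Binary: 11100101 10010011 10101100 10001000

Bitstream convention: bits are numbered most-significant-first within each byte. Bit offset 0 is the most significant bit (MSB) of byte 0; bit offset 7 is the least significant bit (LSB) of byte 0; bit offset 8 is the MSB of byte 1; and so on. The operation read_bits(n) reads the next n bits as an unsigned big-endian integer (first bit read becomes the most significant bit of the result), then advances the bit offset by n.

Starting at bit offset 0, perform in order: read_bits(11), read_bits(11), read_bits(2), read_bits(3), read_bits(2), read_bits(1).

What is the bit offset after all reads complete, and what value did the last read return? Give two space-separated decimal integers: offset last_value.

Read 1: bits[0:11] width=11 -> value=1836 (bin 11100101100); offset now 11 = byte 1 bit 3; 21 bits remain
Read 2: bits[11:22] width=11 -> value=1259 (bin 10011101011); offset now 22 = byte 2 bit 6; 10 bits remain
Read 3: bits[22:24] width=2 -> value=0 (bin 00); offset now 24 = byte 3 bit 0; 8 bits remain
Read 4: bits[24:27] width=3 -> value=4 (bin 100); offset now 27 = byte 3 bit 3; 5 bits remain
Read 5: bits[27:29] width=2 -> value=1 (bin 01); offset now 29 = byte 3 bit 5; 3 bits remain
Read 6: bits[29:30] width=1 -> value=0 (bin 0); offset now 30 = byte 3 bit 6; 2 bits remain

Answer: 30 0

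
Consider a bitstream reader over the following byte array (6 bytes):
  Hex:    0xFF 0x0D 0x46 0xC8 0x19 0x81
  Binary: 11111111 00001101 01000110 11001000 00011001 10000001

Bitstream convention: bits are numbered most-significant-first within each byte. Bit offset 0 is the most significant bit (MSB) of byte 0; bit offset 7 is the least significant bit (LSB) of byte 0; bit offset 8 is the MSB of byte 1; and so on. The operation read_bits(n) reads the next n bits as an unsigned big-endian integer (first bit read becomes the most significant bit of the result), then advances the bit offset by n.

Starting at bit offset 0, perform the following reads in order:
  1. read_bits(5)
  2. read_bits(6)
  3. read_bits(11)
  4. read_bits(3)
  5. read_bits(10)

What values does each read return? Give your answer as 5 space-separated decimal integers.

Answer: 31 56 849 5 576

Derivation:
Read 1: bits[0:5] width=5 -> value=31 (bin 11111); offset now 5 = byte 0 bit 5; 43 bits remain
Read 2: bits[5:11] width=6 -> value=56 (bin 111000); offset now 11 = byte 1 bit 3; 37 bits remain
Read 3: bits[11:22] width=11 -> value=849 (bin 01101010001); offset now 22 = byte 2 bit 6; 26 bits remain
Read 4: bits[22:25] width=3 -> value=5 (bin 101); offset now 25 = byte 3 bit 1; 23 bits remain
Read 5: bits[25:35] width=10 -> value=576 (bin 1001000000); offset now 35 = byte 4 bit 3; 13 bits remain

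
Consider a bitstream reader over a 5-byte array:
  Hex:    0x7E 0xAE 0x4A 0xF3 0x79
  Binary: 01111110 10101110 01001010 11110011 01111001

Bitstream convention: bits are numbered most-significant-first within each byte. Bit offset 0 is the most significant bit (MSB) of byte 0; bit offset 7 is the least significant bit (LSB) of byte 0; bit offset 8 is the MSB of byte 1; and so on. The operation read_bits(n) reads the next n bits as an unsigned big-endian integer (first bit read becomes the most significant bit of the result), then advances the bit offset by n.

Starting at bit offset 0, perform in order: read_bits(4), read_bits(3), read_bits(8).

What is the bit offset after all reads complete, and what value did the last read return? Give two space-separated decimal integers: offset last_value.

Read 1: bits[0:4] width=4 -> value=7 (bin 0111); offset now 4 = byte 0 bit 4; 36 bits remain
Read 2: bits[4:7] width=3 -> value=7 (bin 111); offset now 7 = byte 0 bit 7; 33 bits remain
Read 3: bits[7:15] width=8 -> value=87 (bin 01010111); offset now 15 = byte 1 bit 7; 25 bits remain

Answer: 15 87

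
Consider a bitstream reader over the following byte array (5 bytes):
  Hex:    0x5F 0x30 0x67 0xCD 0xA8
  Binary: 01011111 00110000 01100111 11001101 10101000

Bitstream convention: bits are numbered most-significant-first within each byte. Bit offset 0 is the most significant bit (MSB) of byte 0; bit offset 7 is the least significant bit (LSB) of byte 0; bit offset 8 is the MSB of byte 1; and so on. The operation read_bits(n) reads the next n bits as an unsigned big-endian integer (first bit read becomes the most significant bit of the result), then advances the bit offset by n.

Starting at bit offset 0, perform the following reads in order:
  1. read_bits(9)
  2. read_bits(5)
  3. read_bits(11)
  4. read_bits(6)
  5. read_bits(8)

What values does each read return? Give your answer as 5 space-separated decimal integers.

Answer: 190 12 207 38 212

Derivation:
Read 1: bits[0:9] width=9 -> value=190 (bin 010111110); offset now 9 = byte 1 bit 1; 31 bits remain
Read 2: bits[9:14] width=5 -> value=12 (bin 01100); offset now 14 = byte 1 bit 6; 26 bits remain
Read 3: bits[14:25] width=11 -> value=207 (bin 00011001111); offset now 25 = byte 3 bit 1; 15 bits remain
Read 4: bits[25:31] width=6 -> value=38 (bin 100110); offset now 31 = byte 3 bit 7; 9 bits remain
Read 5: bits[31:39] width=8 -> value=212 (bin 11010100); offset now 39 = byte 4 bit 7; 1 bits remain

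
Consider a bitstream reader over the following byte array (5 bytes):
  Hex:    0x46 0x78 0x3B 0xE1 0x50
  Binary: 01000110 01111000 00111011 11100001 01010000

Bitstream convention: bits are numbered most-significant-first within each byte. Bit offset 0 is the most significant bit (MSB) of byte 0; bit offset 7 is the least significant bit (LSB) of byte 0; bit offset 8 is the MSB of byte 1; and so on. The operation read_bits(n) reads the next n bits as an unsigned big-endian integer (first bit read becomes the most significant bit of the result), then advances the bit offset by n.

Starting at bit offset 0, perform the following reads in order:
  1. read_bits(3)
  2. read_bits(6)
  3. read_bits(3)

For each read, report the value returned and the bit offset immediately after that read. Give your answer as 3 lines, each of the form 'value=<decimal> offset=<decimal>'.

Read 1: bits[0:3] width=3 -> value=2 (bin 010); offset now 3 = byte 0 bit 3; 37 bits remain
Read 2: bits[3:9] width=6 -> value=12 (bin 001100); offset now 9 = byte 1 bit 1; 31 bits remain
Read 3: bits[9:12] width=3 -> value=7 (bin 111); offset now 12 = byte 1 bit 4; 28 bits remain

Answer: value=2 offset=3
value=12 offset=9
value=7 offset=12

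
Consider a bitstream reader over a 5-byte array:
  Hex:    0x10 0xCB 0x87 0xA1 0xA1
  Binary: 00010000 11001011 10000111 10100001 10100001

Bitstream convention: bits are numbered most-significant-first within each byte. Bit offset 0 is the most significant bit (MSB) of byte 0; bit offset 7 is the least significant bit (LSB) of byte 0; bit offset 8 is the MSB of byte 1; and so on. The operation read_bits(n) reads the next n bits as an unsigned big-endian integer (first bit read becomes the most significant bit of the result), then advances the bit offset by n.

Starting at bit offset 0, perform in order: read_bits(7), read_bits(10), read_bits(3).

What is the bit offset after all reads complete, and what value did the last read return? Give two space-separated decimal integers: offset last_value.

Answer: 20 0

Derivation:
Read 1: bits[0:7] width=7 -> value=8 (bin 0001000); offset now 7 = byte 0 bit 7; 33 bits remain
Read 2: bits[7:17] width=10 -> value=407 (bin 0110010111); offset now 17 = byte 2 bit 1; 23 bits remain
Read 3: bits[17:20] width=3 -> value=0 (bin 000); offset now 20 = byte 2 bit 4; 20 bits remain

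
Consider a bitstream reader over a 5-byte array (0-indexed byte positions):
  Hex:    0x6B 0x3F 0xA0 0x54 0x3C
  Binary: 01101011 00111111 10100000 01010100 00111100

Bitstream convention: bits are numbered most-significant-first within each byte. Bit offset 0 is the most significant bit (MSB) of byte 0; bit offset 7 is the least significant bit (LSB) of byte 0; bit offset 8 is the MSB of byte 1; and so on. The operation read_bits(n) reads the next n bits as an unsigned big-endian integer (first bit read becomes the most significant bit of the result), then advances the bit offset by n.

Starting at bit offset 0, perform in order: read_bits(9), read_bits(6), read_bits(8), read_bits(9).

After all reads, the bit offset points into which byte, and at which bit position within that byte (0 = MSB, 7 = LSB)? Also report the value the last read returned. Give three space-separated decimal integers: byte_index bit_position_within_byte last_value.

Answer: 4 0 84

Derivation:
Read 1: bits[0:9] width=9 -> value=214 (bin 011010110); offset now 9 = byte 1 bit 1; 31 bits remain
Read 2: bits[9:15] width=6 -> value=31 (bin 011111); offset now 15 = byte 1 bit 7; 25 bits remain
Read 3: bits[15:23] width=8 -> value=208 (bin 11010000); offset now 23 = byte 2 bit 7; 17 bits remain
Read 4: bits[23:32] width=9 -> value=84 (bin 001010100); offset now 32 = byte 4 bit 0; 8 bits remain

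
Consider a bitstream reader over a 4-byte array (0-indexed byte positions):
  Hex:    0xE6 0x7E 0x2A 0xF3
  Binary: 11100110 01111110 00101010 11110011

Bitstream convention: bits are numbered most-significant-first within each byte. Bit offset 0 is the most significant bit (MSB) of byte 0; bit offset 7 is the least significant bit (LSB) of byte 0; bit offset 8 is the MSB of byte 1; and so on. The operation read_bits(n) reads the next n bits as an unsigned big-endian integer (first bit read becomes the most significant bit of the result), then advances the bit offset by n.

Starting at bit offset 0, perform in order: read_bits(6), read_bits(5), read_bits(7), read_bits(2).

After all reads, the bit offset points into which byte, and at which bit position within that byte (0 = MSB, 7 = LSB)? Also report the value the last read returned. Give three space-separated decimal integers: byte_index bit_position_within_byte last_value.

Read 1: bits[0:6] width=6 -> value=57 (bin 111001); offset now 6 = byte 0 bit 6; 26 bits remain
Read 2: bits[6:11] width=5 -> value=19 (bin 10011); offset now 11 = byte 1 bit 3; 21 bits remain
Read 3: bits[11:18] width=7 -> value=120 (bin 1111000); offset now 18 = byte 2 bit 2; 14 bits remain
Read 4: bits[18:20] width=2 -> value=2 (bin 10); offset now 20 = byte 2 bit 4; 12 bits remain

Answer: 2 4 2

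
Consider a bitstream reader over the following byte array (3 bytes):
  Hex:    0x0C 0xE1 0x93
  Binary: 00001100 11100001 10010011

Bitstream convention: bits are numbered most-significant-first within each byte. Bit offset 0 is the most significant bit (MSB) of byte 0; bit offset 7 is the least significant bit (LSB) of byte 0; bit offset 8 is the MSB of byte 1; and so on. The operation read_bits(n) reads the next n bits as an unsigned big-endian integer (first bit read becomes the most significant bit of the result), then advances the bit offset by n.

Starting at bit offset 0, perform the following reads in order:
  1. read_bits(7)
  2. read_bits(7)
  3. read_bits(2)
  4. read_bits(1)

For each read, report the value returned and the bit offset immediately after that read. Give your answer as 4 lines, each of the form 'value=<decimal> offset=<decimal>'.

Answer: value=6 offset=7
value=56 offset=14
value=1 offset=16
value=1 offset=17

Derivation:
Read 1: bits[0:7] width=7 -> value=6 (bin 0000110); offset now 7 = byte 0 bit 7; 17 bits remain
Read 2: bits[7:14] width=7 -> value=56 (bin 0111000); offset now 14 = byte 1 bit 6; 10 bits remain
Read 3: bits[14:16] width=2 -> value=1 (bin 01); offset now 16 = byte 2 bit 0; 8 bits remain
Read 4: bits[16:17] width=1 -> value=1 (bin 1); offset now 17 = byte 2 bit 1; 7 bits remain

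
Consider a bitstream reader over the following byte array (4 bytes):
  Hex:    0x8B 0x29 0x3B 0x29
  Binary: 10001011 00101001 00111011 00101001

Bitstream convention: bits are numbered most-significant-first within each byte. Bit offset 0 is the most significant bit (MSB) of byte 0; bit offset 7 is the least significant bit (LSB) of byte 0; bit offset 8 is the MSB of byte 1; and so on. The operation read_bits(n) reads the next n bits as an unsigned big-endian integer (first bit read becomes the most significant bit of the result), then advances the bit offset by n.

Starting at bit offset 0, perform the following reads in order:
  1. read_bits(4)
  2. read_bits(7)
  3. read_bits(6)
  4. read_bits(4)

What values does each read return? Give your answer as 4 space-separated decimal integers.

Read 1: bits[0:4] width=4 -> value=8 (bin 1000); offset now 4 = byte 0 bit 4; 28 bits remain
Read 2: bits[4:11] width=7 -> value=89 (bin 1011001); offset now 11 = byte 1 bit 3; 21 bits remain
Read 3: bits[11:17] width=6 -> value=18 (bin 010010); offset now 17 = byte 2 bit 1; 15 bits remain
Read 4: bits[17:21] width=4 -> value=7 (bin 0111); offset now 21 = byte 2 bit 5; 11 bits remain

Answer: 8 89 18 7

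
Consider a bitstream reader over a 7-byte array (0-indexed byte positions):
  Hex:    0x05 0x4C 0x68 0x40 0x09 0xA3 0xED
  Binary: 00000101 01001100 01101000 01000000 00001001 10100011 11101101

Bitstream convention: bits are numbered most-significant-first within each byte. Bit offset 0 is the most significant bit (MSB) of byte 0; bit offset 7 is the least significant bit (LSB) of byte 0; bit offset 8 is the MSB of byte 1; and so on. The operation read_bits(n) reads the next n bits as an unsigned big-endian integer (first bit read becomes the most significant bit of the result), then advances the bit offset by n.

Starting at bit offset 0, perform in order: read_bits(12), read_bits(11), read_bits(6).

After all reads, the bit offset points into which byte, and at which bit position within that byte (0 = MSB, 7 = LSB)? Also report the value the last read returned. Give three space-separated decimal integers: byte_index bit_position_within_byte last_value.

Answer: 3 5 8

Derivation:
Read 1: bits[0:12] width=12 -> value=84 (bin 000001010100); offset now 12 = byte 1 bit 4; 44 bits remain
Read 2: bits[12:23] width=11 -> value=1588 (bin 11000110100); offset now 23 = byte 2 bit 7; 33 bits remain
Read 3: bits[23:29] width=6 -> value=8 (bin 001000); offset now 29 = byte 3 bit 5; 27 bits remain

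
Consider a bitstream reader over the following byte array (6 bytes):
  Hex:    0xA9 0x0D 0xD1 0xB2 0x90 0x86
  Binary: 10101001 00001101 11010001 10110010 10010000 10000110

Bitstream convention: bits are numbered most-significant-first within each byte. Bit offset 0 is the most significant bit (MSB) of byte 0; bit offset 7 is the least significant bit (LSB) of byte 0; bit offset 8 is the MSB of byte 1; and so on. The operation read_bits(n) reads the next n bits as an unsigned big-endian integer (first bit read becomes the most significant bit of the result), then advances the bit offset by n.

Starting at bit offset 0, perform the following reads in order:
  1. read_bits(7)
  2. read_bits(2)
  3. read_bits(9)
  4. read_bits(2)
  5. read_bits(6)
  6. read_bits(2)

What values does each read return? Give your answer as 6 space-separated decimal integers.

Read 1: bits[0:7] width=7 -> value=84 (bin 1010100); offset now 7 = byte 0 bit 7; 41 bits remain
Read 2: bits[7:9] width=2 -> value=2 (bin 10); offset now 9 = byte 1 bit 1; 39 bits remain
Read 3: bits[9:18] width=9 -> value=55 (bin 000110111); offset now 18 = byte 2 bit 2; 30 bits remain
Read 4: bits[18:20] width=2 -> value=1 (bin 01); offset now 20 = byte 2 bit 4; 28 bits remain
Read 5: bits[20:26] width=6 -> value=6 (bin 000110); offset now 26 = byte 3 bit 2; 22 bits remain
Read 6: bits[26:28] width=2 -> value=3 (bin 11); offset now 28 = byte 3 bit 4; 20 bits remain

Answer: 84 2 55 1 6 3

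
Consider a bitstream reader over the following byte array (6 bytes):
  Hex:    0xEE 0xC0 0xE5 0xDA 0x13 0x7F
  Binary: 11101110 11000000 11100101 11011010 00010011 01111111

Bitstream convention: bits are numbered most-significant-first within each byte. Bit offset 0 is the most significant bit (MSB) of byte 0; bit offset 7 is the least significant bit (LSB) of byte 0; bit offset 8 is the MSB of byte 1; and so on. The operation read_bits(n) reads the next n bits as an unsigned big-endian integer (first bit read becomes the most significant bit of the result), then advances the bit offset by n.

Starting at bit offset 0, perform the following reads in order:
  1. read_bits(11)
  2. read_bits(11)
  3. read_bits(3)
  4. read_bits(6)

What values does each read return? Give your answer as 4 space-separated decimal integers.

Read 1: bits[0:11] width=11 -> value=1910 (bin 11101110110); offset now 11 = byte 1 bit 3; 37 bits remain
Read 2: bits[11:22] width=11 -> value=57 (bin 00000111001); offset now 22 = byte 2 bit 6; 26 bits remain
Read 3: bits[22:25] width=3 -> value=3 (bin 011); offset now 25 = byte 3 bit 1; 23 bits remain
Read 4: bits[25:31] width=6 -> value=45 (bin 101101); offset now 31 = byte 3 bit 7; 17 bits remain

Answer: 1910 57 3 45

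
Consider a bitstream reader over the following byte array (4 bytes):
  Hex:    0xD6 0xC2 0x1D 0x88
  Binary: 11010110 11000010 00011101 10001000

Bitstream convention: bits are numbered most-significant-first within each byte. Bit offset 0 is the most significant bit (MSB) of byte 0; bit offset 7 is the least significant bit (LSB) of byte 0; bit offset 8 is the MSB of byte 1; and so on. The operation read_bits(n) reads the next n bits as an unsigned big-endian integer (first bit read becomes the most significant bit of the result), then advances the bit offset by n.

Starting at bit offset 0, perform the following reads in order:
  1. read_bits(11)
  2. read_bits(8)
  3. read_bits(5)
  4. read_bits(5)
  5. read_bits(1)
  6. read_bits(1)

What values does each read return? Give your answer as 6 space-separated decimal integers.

Answer: 1718 16 29 17 0 0

Derivation:
Read 1: bits[0:11] width=11 -> value=1718 (bin 11010110110); offset now 11 = byte 1 bit 3; 21 bits remain
Read 2: bits[11:19] width=8 -> value=16 (bin 00010000); offset now 19 = byte 2 bit 3; 13 bits remain
Read 3: bits[19:24] width=5 -> value=29 (bin 11101); offset now 24 = byte 3 bit 0; 8 bits remain
Read 4: bits[24:29] width=5 -> value=17 (bin 10001); offset now 29 = byte 3 bit 5; 3 bits remain
Read 5: bits[29:30] width=1 -> value=0 (bin 0); offset now 30 = byte 3 bit 6; 2 bits remain
Read 6: bits[30:31] width=1 -> value=0 (bin 0); offset now 31 = byte 3 bit 7; 1 bits remain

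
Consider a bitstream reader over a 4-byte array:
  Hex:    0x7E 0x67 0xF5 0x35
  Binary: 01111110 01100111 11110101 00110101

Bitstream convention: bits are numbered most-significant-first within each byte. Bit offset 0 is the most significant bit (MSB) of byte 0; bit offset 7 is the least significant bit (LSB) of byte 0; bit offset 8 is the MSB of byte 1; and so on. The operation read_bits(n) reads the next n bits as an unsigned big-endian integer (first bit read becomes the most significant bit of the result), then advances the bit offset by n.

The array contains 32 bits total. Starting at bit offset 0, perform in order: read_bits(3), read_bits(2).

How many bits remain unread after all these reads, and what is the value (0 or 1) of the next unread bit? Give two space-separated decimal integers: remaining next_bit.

Read 1: bits[0:3] width=3 -> value=3 (bin 011); offset now 3 = byte 0 bit 3; 29 bits remain
Read 2: bits[3:5] width=2 -> value=3 (bin 11); offset now 5 = byte 0 bit 5; 27 bits remain

Answer: 27 1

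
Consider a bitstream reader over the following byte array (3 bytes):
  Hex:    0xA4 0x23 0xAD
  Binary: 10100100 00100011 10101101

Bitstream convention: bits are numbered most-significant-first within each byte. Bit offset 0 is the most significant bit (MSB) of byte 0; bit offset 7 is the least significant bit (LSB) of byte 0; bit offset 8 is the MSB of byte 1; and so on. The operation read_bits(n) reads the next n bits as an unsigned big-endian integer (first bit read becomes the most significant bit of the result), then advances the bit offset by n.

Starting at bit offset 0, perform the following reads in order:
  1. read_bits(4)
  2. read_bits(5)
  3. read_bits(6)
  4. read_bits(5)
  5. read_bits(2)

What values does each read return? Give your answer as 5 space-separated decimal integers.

Read 1: bits[0:4] width=4 -> value=10 (bin 1010); offset now 4 = byte 0 bit 4; 20 bits remain
Read 2: bits[4:9] width=5 -> value=8 (bin 01000); offset now 9 = byte 1 bit 1; 15 bits remain
Read 3: bits[9:15] width=6 -> value=17 (bin 010001); offset now 15 = byte 1 bit 7; 9 bits remain
Read 4: bits[15:20] width=5 -> value=26 (bin 11010); offset now 20 = byte 2 bit 4; 4 bits remain
Read 5: bits[20:22] width=2 -> value=3 (bin 11); offset now 22 = byte 2 bit 6; 2 bits remain

Answer: 10 8 17 26 3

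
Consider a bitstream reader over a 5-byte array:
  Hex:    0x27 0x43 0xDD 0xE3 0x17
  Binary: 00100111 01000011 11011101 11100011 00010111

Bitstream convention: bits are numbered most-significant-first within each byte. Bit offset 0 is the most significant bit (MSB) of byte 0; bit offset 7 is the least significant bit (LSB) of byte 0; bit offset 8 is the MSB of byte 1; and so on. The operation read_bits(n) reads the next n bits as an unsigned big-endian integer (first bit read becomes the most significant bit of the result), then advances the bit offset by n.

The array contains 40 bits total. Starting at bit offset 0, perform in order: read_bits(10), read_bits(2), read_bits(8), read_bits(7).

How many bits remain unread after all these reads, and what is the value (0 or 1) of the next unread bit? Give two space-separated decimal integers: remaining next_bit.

Answer: 13 0

Derivation:
Read 1: bits[0:10] width=10 -> value=157 (bin 0010011101); offset now 10 = byte 1 bit 2; 30 bits remain
Read 2: bits[10:12] width=2 -> value=0 (bin 00); offset now 12 = byte 1 bit 4; 28 bits remain
Read 3: bits[12:20] width=8 -> value=61 (bin 00111101); offset now 20 = byte 2 bit 4; 20 bits remain
Read 4: bits[20:27] width=7 -> value=111 (bin 1101111); offset now 27 = byte 3 bit 3; 13 bits remain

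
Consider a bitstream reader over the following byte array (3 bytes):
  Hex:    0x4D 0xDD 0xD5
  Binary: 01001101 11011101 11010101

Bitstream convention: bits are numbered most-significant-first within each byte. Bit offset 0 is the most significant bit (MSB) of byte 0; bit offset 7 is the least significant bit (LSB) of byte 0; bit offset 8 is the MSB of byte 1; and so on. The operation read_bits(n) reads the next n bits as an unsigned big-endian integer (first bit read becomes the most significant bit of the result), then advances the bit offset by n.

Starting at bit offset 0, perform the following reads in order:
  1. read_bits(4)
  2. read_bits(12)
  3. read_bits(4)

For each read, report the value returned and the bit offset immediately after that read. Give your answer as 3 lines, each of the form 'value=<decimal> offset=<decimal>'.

Read 1: bits[0:4] width=4 -> value=4 (bin 0100); offset now 4 = byte 0 bit 4; 20 bits remain
Read 2: bits[4:16] width=12 -> value=3549 (bin 110111011101); offset now 16 = byte 2 bit 0; 8 bits remain
Read 3: bits[16:20] width=4 -> value=13 (bin 1101); offset now 20 = byte 2 bit 4; 4 bits remain

Answer: value=4 offset=4
value=3549 offset=16
value=13 offset=20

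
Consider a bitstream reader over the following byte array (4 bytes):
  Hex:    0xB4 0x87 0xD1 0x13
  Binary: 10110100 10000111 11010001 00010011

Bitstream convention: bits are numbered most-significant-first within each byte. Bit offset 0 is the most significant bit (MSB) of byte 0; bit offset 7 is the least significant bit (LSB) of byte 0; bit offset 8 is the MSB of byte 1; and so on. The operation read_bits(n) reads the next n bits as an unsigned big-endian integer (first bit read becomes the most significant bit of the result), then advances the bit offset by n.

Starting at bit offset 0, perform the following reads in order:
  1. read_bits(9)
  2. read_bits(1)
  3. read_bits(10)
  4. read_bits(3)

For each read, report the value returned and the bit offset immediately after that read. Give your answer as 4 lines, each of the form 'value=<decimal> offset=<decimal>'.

Answer: value=361 offset=9
value=0 offset=10
value=125 offset=20
value=0 offset=23

Derivation:
Read 1: bits[0:9] width=9 -> value=361 (bin 101101001); offset now 9 = byte 1 bit 1; 23 bits remain
Read 2: bits[9:10] width=1 -> value=0 (bin 0); offset now 10 = byte 1 bit 2; 22 bits remain
Read 3: bits[10:20] width=10 -> value=125 (bin 0001111101); offset now 20 = byte 2 bit 4; 12 bits remain
Read 4: bits[20:23] width=3 -> value=0 (bin 000); offset now 23 = byte 2 bit 7; 9 bits remain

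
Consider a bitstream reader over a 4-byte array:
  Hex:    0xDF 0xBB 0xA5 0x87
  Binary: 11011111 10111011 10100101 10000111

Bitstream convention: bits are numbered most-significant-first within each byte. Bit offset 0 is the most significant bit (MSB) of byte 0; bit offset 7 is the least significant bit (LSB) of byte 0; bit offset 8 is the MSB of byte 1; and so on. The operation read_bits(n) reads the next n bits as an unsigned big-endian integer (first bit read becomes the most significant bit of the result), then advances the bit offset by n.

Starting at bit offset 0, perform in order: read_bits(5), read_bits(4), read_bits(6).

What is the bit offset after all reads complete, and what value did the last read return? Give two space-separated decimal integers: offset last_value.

Read 1: bits[0:5] width=5 -> value=27 (bin 11011); offset now 5 = byte 0 bit 5; 27 bits remain
Read 2: bits[5:9] width=4 -> value=15 (bin 1111); offset now 9 = byte 1 bit 1; 23 bits remain
Read 3: bits[9:15] width=6 -> value=29 (bin 011101); offset now 15 = byte 1 bit 7; 17 bits remain

Answer: 15 29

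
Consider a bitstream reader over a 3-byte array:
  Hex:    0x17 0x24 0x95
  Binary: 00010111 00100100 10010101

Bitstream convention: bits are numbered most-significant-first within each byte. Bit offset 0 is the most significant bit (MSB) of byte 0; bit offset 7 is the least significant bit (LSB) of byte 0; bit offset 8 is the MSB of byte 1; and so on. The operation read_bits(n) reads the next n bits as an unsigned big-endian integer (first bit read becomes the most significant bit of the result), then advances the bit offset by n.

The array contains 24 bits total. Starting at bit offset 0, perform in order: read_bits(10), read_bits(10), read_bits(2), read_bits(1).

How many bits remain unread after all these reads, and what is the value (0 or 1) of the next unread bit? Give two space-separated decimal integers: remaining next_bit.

Read 1: bits[0:10] width=10 -> value=92 (bin 0001011100); offset now 10 = byte 1 bit 2; 14 bits remain
Read 2: bits[10:20] width=10 -> value=585 (bin 1001001001); offset now 20 = byte 2 bit 4; 4 bits remain
Read 3: bits[20:22] width=2 -> value=1 (bin 01); offset now 22 = byte 2 bit 6; 2 bits remain
Read 4: bits[22:23] width=1 -> value=0 (bin 0); offset now 23 = byte 2 bit 7; 1 bits remain

Answer: 1 1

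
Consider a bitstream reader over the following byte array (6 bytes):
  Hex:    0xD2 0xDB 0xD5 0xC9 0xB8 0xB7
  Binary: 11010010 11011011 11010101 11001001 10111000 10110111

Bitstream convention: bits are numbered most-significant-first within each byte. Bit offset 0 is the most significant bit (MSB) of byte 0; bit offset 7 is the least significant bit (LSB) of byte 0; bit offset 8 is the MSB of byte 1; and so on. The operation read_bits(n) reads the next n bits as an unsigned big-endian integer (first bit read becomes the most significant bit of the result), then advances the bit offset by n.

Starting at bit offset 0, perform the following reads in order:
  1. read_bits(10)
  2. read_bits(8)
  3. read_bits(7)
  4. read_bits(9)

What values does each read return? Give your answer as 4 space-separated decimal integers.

Answer: 843 111 43 294

Derivation:
Read 1: bits[0:10] width=10 -> value=843 (bin 1101001011); offset now 10 = byte 1 bit 2; 38 bits remain
Read 2: bits[10:18] width=8 -> value=111 (bin 01101111); offset now 18 = byte 2 bit 2; 30 bits remain
Read 3: bits[18:25] width=7 -> value=43 (bin 0101011); offset now 25 = byte 3 bit 1; 23 bits remain
Read 4: bits[25:34] width=9 -> value=294 (bin 100100110); offset now 34 = byte 4 bit 2; 14 bits remain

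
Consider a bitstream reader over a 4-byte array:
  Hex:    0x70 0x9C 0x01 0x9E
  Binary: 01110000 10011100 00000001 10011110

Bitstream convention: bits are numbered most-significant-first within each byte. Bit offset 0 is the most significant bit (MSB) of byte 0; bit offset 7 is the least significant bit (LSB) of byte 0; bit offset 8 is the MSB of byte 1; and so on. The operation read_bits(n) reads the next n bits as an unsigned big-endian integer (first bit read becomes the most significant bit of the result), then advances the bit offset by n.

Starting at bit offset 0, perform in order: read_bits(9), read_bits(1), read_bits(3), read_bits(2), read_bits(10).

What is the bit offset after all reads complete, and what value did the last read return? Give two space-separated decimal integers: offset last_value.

Answer: 25 3

Derivation:
Read 1: bits[0:9] width=9 -> value=225 (bin 011100001); offset now 9 = byte 1 bit 1; 23 bits remain
Read 2: bits[9:10] width=1 -> value=0 (bin 0); offset now 10 = byte 1 bit 2; 22 bits remain
Read 3: bits[10:13] width=3 -> value=3 (bin 011); offset now 13 = byte 1 bit 5; 19 bits remain
Read 4: bits[13:15] width=2 -> value=2 (bin 10); offset now 15 = byte 1 bit 7; 17 bits remain
Read 5: bits[15:25] width=10 -> value=3 (bin 0000000011); offset now 25 = byte 3 bit 1; 7 bits remain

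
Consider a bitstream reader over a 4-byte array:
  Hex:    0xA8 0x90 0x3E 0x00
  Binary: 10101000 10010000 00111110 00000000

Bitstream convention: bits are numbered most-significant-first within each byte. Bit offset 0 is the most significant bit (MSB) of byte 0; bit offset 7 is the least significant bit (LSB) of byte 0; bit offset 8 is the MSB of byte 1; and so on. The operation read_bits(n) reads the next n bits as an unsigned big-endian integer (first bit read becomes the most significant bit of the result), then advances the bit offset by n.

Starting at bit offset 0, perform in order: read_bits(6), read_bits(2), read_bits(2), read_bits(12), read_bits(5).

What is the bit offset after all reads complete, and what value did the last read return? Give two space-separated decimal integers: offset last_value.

Read 1: bits[0:6] width=6 -> value=42 (bin 101010); offset now 6 = byte 0 bit 6; 26 bits remain
Read 2: bits[6:8] width=2 -> value=0 (bin 00); offset now 8 = byte 1 bit 0; 24 bits remain
Read 3: bits[8:10] width=2 -> value=2 (bin 10); offset now 10 = byte 1 bit 2; 22 bits remain
Read 4: bits[10:22] width=12 -> value=1039 (bin 010000001111); offset now 22 = byte 2 bit 6; 10 bits remain
Read 5: bits[22:27] width=5 -> value=16 (bin 10000); offset now 27 = byte 3 bit 3; 5 bits remain

Answer: 27 16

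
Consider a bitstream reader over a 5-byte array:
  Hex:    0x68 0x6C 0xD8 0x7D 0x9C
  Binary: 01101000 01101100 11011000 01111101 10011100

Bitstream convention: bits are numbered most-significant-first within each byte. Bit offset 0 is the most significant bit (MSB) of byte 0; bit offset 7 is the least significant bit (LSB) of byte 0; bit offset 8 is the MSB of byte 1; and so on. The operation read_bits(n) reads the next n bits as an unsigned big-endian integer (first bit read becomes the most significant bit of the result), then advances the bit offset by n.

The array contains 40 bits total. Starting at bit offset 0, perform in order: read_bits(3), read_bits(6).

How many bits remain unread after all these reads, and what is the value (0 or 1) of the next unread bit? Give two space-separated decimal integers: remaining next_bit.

Answer: 31 1

Derivation:
Read 1: bits[0:3] width=3 -> value=3 (bin 011); offset now 3 = byte 0 bit 3; 37 bits remain
Read 2: bits[3:9] width=6 -> value=16 (bin 010000); offset now 9 = byte 1 bit 1; 31 bits remain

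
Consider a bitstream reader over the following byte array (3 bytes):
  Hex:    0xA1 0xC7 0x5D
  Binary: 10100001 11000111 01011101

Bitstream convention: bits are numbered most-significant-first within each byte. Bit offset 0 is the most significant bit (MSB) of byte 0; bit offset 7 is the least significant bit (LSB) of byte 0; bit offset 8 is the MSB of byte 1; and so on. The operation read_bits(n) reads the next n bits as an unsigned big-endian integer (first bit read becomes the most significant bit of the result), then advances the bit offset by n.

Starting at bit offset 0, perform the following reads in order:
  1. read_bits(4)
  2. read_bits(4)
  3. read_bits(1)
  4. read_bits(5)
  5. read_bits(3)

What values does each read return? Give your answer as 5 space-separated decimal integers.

Read 1: bits[0:4] width=4 -> value=10 (bin 1010); offset now 4 = byte 0 bit 4; 20 bits remain
Read 2: bits[4:8] width=4 -> value=1 (bin 0001); offset now 8 = byte 1 bit 0; 16 bits remain
Read 3: bits[8:9] width=1 -> value=1 (bin 1); offset now 9 = byte 1 bit 1; 15 bits remain
Read 4: bits[9:14] width=5 -> value=17 (bin 10001); offset now 14 = byte 1 bit 6; 10 bits remain
Read 5: bits[14:17] width=3 -> value=6 (bin 110); offset now 17 = byte 2 bit 1; 7 bits remain

Answer: 10 1 1 17 6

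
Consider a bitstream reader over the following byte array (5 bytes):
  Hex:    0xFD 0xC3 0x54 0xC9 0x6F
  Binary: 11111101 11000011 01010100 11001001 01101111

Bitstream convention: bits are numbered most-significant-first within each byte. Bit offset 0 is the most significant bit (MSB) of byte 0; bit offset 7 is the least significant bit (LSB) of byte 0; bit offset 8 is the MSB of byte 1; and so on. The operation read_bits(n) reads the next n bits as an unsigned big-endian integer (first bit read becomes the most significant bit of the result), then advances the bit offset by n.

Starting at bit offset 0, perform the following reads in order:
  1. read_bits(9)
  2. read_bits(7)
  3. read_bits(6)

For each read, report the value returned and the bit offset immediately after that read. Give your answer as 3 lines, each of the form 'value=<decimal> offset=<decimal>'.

Read 1: bits[0:9] width=9 -> value=507 (bin 111111011); offset now 9 = byte 1 bit 1; 31 bits remain
Read 2: bits[9:16] width=7 -> value=67 (bin 1000011); offset now 16 = byte 2 bit 0; 24 bits remain
Read 3: bits[16:22] width=6 -> value=21 (bin 010101); offset now 22 = byte 2 bit 6; 18 bits remain

Answer: value=507 offset=9
value=67 offset=16
value=21 offset=22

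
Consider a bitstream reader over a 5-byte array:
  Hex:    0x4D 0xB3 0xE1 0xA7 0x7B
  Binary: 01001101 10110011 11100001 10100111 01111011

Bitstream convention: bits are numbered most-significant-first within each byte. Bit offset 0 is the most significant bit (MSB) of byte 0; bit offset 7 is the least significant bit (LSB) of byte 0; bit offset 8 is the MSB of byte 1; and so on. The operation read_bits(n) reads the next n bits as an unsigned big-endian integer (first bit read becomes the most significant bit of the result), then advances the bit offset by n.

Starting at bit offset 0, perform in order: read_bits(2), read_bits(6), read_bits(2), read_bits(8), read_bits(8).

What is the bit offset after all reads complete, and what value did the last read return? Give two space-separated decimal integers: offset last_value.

Answer: 26 134

Derivation:
Read 1: bits[0:2] width=2 -> value=1 (bin 01); offset now 2 = byte 0 bit 2; 38 bits remain
Read 2: bits[2:8] width=6 -> value=13 (bin 001101); offset now 8 = byte 1 bit 0; 32 bits remain
Read 3: bits[8:10] width=2 -> value=2 (bin 10); offset now 10 = byte 1 bit 2; 30 bits remain
Read 4: bits[10:18] width=8 -> value=207 (bin 11001111); offset now 18 = byte 2 bit 2; 22 bits remain
Read 5: bits[18:26] width=8 -> value=134 (bin 10000110); offset now 26 = byte 3 bit 2; 14 bits remain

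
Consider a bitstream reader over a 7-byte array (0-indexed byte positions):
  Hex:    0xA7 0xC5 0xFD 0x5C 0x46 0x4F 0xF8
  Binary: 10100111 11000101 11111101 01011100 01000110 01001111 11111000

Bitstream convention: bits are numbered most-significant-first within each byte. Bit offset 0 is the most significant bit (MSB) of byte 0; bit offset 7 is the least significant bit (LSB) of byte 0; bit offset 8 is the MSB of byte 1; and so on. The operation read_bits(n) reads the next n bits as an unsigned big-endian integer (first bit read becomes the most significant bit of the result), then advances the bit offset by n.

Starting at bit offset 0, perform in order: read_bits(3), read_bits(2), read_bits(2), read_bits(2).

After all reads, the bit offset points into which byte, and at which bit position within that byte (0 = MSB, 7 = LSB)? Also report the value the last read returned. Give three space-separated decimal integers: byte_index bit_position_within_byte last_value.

Answer: 1 1 3

Derivation:
Read 1: bits[0:3] width=3 -> value=5 (bin 101); offset now 3 = byte 0 bit 3; 53 bits remain
Read 2: bits[3:5] width=2 -> value=0 (bin 00); offset now 5 = byte 0 bit 5; 51 bits remain
Read 3: bits[5:7] width=2 -> value=3 (bin 11); offset now 7 = byte 0 bit 7; 49 bits remain
Read 4: bits[7:9] width=2 -> value=3 (bin 11); offset now 9 = byte 1 bit 1; 47 bits remain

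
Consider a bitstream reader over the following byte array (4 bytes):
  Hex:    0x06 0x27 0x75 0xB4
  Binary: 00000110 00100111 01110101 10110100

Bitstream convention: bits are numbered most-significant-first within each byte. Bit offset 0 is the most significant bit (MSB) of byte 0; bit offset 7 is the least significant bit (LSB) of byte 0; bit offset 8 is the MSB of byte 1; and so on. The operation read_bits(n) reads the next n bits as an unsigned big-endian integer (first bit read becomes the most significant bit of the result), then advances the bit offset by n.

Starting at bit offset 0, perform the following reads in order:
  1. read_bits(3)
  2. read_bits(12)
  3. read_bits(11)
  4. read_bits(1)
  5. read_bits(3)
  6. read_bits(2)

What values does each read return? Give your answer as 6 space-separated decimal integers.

Read 1: bits[0:3] width=3 -> value=0 (bin 000); offset now 3 = byte 0 bit 3; 29 bits remain
Read 2: bits[3:15] width=12 -> value=787 (bin 001100010011); offset now 15 = byte 1 bit 7; 17 bits remain
Read 3: bits[15:26] width=11 -> value=1494 (bin 10111010110); offset now 26 = byte 3 bit 2; 6 bits remain
Read 4: bits[26:27] width=1 -> value=1 (bin 1); offset now 27 = byte 3 bit 3; 5 bits remain
Read 5: bits[27:30] width=3 -> value=5 (bin 101); offset now 30 = byte 3 bit 6; 2 bits remain
Read 6: bits[30:32] width=2 -> value=0 (bin 00); offset now 32 = byte 4 bit 0; 0 bits remain

Answer: 0 787 1494 1 5 0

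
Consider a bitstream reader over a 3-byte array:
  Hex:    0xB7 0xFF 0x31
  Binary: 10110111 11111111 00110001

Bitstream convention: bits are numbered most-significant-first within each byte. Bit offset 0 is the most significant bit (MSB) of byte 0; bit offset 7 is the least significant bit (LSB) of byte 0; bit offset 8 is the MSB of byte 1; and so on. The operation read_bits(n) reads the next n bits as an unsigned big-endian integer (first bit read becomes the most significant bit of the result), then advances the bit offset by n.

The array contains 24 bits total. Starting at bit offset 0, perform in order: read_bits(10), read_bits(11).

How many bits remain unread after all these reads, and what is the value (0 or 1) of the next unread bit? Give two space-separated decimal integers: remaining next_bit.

Answer: 3 0

Derivation:
Read 1: bits[0:10] width=10 -> value=735 (bin 1011011111); offset now 10 = byte 1 bit 2; 14 bits remain
Read 2: bits[10:21] width=11 -> value=2022 (bin 11111100110); offset now 21 = byte 2 bit 5; 3 bits remain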